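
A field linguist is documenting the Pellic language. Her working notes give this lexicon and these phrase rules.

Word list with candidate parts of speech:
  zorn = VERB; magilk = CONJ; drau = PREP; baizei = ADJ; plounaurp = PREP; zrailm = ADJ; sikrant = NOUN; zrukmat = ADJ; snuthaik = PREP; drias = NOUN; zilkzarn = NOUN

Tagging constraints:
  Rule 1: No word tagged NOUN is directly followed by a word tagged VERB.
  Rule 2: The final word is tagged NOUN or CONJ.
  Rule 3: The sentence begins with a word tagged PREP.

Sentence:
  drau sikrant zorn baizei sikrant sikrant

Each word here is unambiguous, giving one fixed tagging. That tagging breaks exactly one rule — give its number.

1

Fixed tagging: PREP NOUN VERB ADJ NOUN NOUN.
Applying the rules: R1 ✗, R2 ✓, R3 ✓.
Only rule 1 fails.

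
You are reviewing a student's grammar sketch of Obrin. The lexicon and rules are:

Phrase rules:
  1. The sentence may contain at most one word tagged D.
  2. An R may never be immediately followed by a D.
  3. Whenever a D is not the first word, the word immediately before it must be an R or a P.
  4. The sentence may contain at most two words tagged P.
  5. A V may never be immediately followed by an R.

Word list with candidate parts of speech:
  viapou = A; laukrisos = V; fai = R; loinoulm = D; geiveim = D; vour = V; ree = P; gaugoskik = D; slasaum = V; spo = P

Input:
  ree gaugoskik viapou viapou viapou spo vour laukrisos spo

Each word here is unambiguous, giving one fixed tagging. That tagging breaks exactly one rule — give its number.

4

Fixed tagging: P D A A A P V V P.
Rule check: R1 pass, R2 pass, R3 pass, R4 fail, R5 pass.
Only rule 4 fails.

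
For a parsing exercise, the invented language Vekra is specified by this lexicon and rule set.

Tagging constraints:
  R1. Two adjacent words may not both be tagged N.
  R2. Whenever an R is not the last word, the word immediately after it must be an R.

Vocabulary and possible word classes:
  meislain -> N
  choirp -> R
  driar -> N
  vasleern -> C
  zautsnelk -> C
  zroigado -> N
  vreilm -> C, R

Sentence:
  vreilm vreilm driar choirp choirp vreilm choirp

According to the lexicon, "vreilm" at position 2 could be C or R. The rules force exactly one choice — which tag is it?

C

Candidates per position — 1:vreilm {C,R}; 2:vreilm {C,R}; 3:driar {N}; 4:choirp {R}; 5:choirp {R}; 6:vreilm {C,R}; 7:choirp {R}.
At position 1, choosing R makes rule 2 impossible to satisfy; hence C.
At position 2, choosing R makes rule 2 impossible to satisfy; hence C.
At position 6, choosing C makes rule 2 impossible to satisfy; hence R.
So the tagging must be: C C N R R R R.
Checking: rule 1 satisfied; rule 2 satisfied.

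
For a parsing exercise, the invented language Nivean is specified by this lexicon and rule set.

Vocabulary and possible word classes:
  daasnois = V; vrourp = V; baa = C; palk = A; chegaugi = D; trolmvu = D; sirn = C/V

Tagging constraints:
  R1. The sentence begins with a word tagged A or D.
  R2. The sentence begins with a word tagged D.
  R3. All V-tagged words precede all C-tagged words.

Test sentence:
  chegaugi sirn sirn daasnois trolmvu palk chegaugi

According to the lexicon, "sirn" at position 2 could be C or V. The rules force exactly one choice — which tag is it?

Candidates per position — 1:chegaugi {D}; 2:sirn {C,V}; 3:sirn {C,V}; 4:daasnois {V}; 5:trolmvu {D}; 6:palk {A}; 7:chegaugi {D}.
Position 2: C is ruled out by rule 3; that leaves V.
Position 3: C is ruled out by rule 3; that leaves V.
So the tagging must be: D V V V D A D.
Checking: rule 1 ok; rule 2 ok; rule 3 ok.

V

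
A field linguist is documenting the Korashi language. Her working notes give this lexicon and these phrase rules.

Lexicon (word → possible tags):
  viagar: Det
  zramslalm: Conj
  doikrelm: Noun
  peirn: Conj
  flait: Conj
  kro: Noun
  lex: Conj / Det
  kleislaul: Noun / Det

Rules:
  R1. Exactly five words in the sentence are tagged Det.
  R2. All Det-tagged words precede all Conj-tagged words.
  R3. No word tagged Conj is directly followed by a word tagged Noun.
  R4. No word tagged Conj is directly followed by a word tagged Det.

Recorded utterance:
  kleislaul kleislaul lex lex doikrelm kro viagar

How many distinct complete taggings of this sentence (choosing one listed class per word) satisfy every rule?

Candidates per position — 1:kleislaul {Noun,Det}; 2:kleislaul {Noun,Det}; 3:lex {Conj,Det}; 4:lex {Conj,Det}; 5:doikrelm {Noun}; 6:kro {Noun}; 7:viagar {Det}.
There are 16 candidate sequences in total.
The sequences that satisfy every rule: Det Det Det Det Noun Noun Det.
Count = 1.

1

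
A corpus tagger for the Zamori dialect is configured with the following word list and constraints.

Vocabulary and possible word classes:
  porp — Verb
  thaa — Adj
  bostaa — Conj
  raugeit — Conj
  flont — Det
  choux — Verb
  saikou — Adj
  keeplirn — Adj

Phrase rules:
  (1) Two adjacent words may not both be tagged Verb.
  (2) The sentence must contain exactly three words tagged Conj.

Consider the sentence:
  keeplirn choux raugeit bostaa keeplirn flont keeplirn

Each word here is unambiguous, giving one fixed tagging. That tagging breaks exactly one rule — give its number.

Fixed tagging: Adj Verb Conj Conj Adj Det Adj.
Applying the rules: R1 pass, R2 fail.
Only rule 2 fails.

2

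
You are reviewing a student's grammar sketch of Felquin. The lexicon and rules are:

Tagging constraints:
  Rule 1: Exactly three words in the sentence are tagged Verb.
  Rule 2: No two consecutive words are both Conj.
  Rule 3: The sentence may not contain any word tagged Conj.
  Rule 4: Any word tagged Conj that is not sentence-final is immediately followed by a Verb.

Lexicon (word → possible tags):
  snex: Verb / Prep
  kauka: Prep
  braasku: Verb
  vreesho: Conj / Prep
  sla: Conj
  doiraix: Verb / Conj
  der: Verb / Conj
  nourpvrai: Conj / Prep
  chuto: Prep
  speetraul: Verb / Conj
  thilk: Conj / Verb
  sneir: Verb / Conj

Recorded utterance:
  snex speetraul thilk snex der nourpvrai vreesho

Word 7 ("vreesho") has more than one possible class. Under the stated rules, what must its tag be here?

Candidates per position — 1:snex {Verb,Prep}; 2:speetraul {Verb,Conj}; 3:thilk {Conj,Verb}; 4:snex {Verb,Prep}; 5:der {Verb,Conj}; 6:nourpvrai {Conj,Prep}; 7:vreesho {Conj,Prep}.
At position 2, choosing Conj makes rule 3 impossible to satisfy; hence Verb.
At position 3, choosing Conj makes rule 3 impossible to satisfy; hence Verb.
At position 5, choosing Conj makes rule 3 impossible to satisfy; hence Verb.
At position 6, choosing Conj makes rule 3 impossible to satisfy; hence Prep.
At position 7, choosing Conj makes rule 3 impossible to satisfy; hence Prep.
At position 1, choosing Verb makes rule 1 impossible to satisfy; hence Prep.
At position 4, choosing Verb makes rule 1 impossible to satisfy; hence Prep.
So the tagging must be: Prep Verb Verb Prep Verb Prep Prep.
Verifying each rule — rule 1 ✓; rule 2 ✓; rule 3 ✓; rule 4 ✓.

Prep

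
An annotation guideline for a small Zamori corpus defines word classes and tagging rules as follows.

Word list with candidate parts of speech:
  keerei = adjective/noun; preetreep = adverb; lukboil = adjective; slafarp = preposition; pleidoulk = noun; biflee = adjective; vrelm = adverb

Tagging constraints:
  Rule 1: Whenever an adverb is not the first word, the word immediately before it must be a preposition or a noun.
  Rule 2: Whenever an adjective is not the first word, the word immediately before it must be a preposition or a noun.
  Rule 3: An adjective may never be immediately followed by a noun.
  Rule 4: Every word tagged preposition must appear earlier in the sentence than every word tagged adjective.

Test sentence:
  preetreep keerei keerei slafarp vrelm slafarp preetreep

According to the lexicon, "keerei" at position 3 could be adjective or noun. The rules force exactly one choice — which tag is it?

noun

Candidates per position — 1:preetreep {adverb}; 2:keerei {adjective,noun}; 3:keerei {adjective,noun}; 4:slafarp {preposition}; 5:vrelm {adverb}; 6:slafarp {preposition}; 7:preetreep {adverb}.
Word 2 cannot be adjective — rule 2 would then fail for every completion. It is noun.
Word 3 cannot be adjective — rule 4 would then fail for every completion. It is noun.
The unique satisfying tagging is: adverb noun noun preposition adverb preposition adverb.
Verifying each rule — rule 1 holds; rule 2 holds; rule 3 holds; rule 4 holds.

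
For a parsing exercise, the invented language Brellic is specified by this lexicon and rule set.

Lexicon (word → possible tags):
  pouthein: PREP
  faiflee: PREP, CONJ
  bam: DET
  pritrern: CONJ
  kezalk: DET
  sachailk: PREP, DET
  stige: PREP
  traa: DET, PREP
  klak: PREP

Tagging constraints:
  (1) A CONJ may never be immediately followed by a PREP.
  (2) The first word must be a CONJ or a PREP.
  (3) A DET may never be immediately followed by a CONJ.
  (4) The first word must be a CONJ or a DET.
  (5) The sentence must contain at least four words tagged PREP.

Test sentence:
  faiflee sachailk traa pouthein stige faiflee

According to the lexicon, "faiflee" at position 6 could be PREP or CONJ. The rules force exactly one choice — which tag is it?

PREP

Candidates per position — 1:faiflee {PREP,CONJ}; 2:sachailk {PREP,DET}; 3:traa {DET,PREP}; 4:pouthein {PREP}; 5:stige {PREP}; 6:faiflee {PREP,CONJ}.
Position 1: tagging it PREP would leave rule 4 unsatisfiable, so it must be CONJ.
Position 2: tagging it PREP would leave rule 1 unsatisfiable, so it must be DET.
Position 3: tagging it DET would leave rule 5 unsatisfiable, so it must be PREP.
Position 6: tagging it CONJ would leave rule 5 unsatisfiable, so it must be PREP.
That leaves exactly one tagging: CONJ DET PREP PREP PREP PREP.
Checking: rule 1 holds; rule 2 holds; rule 3 holds; rule 4 holds; rule 5 holds.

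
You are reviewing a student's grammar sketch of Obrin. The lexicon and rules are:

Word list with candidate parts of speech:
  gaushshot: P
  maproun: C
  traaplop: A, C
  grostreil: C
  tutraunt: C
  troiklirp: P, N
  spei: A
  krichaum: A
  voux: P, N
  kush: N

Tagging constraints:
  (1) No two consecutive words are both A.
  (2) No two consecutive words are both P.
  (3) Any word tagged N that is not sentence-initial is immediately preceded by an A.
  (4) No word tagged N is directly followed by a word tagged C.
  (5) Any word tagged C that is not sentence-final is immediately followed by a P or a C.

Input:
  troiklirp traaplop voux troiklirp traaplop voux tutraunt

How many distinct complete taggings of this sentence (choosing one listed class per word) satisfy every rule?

4

Candidates per position — 1:troiklirp {P,N}; 2:traaplop {A,C}; 3:voux {P,N}; 4:troiklirp {P,N}; 5:traaplop {A,C}; 6:voux {P,N}; 7:tutraunt {C}.
There are 64 candidate sequences in total.
The sequences that satisfy every rule: P A N P A P C; P A N P C P C; N A N P A P C; N A N P C P C.
Count = 4.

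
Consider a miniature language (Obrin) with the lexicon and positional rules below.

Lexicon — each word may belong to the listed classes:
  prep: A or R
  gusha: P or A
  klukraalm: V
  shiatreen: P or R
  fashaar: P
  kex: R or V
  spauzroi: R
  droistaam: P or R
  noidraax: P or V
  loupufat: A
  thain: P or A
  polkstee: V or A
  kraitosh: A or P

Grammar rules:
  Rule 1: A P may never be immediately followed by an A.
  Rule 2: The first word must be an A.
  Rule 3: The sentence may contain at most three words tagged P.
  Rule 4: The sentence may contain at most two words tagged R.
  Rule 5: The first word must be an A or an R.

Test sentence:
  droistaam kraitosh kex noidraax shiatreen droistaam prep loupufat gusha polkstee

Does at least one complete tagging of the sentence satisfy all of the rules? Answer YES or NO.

NO

Candidates per position — 1:droistaam {P,R}; 2:kraitosh {A,P}; 3:kex {R,V}; 4:noidraax {P,V}; 5:shiatreen {P,R}; 6:droistaam {P,R}; 7:prep {A,R}; 8:loupufat {A}; 9:gusha {P,A}; 10:polkstee {V,A}.
Rule 2 cannot be satisfied by any choice of tags from the lexicon.
So there is no consistent tagging.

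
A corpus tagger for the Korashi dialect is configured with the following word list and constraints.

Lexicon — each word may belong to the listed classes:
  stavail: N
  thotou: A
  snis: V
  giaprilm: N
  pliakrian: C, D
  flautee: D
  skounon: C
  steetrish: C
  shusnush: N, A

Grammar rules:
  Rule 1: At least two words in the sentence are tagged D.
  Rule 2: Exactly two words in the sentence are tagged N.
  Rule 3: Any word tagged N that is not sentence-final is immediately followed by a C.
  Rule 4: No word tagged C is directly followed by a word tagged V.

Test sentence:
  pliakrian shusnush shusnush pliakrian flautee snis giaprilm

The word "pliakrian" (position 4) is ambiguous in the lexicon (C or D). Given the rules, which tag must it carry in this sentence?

Candidates per position — 1:pliakrian {C,D}; 2:shusnush {N,A}; 3:shusnush {N,A}; 4:pliakrian {C,D}; 5:flautee {D}; 6:snis {V}; 7:giaprilm {N}.
At position 2, choosing N makes rule 3 impossible to satisfy; hence A.
At position 3, choosing A makes rule 2 impossible to satisfy; hence N.
At position 4, choosing D makes rule 3 impossible to satisfy; hence C.
At position 1, choosing C makes rule 1 impossible to satisfy; hence D.
That leaves exactly one tagging: D A N C D V N.
Checking: rule 1 holds; rule 2 holds; rule 3 holds; rule 4 holds.

C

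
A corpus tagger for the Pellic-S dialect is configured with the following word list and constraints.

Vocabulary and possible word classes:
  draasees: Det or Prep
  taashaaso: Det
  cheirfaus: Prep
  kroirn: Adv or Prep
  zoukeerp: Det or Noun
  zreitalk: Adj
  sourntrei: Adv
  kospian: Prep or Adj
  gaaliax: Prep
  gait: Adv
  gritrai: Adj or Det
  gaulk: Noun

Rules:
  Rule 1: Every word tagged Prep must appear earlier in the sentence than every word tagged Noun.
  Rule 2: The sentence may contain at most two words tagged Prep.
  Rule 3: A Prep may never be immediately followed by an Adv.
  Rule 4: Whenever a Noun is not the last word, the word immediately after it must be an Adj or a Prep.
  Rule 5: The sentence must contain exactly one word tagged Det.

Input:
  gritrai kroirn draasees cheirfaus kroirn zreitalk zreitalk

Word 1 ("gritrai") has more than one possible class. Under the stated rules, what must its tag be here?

Candidates per position — 1:gritrai {Adj,Det}; 2:kroirn {Adv,Prep}; 3:draasees {Det,Prep}; 4:cheirfaus {Prep}; 5:kroirn {Adv,Prep}; 6:zreitalk {Adj}; 7:zreitalk {Adj}.
Position 5: tagging it Adv would leave rule 3 unsatisfiable, so it must be Prep.
Position 2: tagging it Prep would leave rule 2 unsatisfiable, so it must be Adv.
Position 3: tagging it Prep would leave rule 2 unsatisfiable, so it must be Det.
Position 1: tagging it Det would leave rule 5 unsatisfiable, so it must be Adj.
The unique satisfying tagging is: Adj Adv Det Prep Prep Adj Adj.
Check: rule 1 holds; rule 2 holds; rule 3 holds; rule 4 holds; rule 5 holds.

Adj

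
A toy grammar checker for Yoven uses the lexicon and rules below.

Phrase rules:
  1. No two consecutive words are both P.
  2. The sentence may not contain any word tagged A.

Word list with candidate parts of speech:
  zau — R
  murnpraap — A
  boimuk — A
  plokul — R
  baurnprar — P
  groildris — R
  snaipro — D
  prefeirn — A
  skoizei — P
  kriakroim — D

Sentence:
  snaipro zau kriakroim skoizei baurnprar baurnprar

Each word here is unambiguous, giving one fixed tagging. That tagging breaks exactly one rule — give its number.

Fixed tagging: D R D P P P.
Applying the rules: R1 violated, R2 holds.
Only rule 1 fails.

1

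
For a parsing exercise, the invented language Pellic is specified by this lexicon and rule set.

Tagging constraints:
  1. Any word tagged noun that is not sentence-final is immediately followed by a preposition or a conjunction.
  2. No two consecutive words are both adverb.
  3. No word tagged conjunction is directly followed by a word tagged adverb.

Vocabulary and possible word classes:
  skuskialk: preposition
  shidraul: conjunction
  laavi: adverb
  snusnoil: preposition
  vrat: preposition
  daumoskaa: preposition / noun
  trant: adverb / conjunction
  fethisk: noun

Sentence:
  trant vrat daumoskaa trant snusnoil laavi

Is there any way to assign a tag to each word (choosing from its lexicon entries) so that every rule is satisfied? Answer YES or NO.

Candidates per position — 1:trant {adverb,conjunction}; 2:vrat {preposition}; 3:daumoskaa {preposition,noun}; 4:trant {adverb,conjunction}; 5:snusnoil {preposition}; 6:laavi {adverb}.
One satisfying assignment: adverb preposition noun conjunction preposition adverb.
Check: rule 1 ✓; rule 2 ✓; rule 3 ✓.

YES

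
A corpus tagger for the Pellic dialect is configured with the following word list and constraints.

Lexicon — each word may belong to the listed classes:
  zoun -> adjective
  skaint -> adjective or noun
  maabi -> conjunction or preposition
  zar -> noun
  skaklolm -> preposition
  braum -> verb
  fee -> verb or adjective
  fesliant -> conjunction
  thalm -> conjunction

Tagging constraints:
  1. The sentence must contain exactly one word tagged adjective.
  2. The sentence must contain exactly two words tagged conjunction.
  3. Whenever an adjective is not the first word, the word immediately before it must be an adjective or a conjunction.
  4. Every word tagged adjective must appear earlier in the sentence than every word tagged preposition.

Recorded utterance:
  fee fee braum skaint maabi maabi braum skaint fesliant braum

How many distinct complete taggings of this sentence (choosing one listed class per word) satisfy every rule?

2

Candidates per position — 1:fee {verb,adjective}; 2:fee {verb,adjective}; 3:braum {verb}; 4:skaint {adjective,noun}; 5:maabi {conjunction,preposition}; 6:maabi {conjunction,preposition}; 7:braum {verb}; 8:skaint {adjective,noun}; 9:fesliant {conjunction}; 10:braum {verb}.
There are 64 candidate sequences in total.
The sequences that satisfy every rule: adjective verb verb noun conjunction preposition verb noun conjunction verb; adjective verb verb noun preposition conjunction verb noun conjunction verb.
Count = 2.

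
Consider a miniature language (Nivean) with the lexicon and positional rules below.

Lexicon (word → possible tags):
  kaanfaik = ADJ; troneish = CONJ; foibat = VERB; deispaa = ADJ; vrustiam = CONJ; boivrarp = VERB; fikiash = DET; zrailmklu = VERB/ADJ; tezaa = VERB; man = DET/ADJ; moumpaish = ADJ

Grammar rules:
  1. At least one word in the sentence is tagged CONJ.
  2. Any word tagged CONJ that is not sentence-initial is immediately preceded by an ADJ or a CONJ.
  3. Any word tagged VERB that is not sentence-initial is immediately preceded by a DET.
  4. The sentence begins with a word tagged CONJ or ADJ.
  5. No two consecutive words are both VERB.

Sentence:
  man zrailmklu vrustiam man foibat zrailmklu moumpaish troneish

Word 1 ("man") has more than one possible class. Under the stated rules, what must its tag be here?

Candidates per position — 1:man {DET,ADJ}; 2:zrailmklu {VERB,ADJ}; 3:vrustiam {CONJ}; 4:man {DET,ADJ}; 5:foibat {VERB}; 6:zrailmklu {VERB,ADJ}; 7:moumpaish {ADJ}; 8:troneish {CONJ}.
If word 1 were DET, no tagging could satisfy rule 4; so word 1 is ADJ.
If word 2 were VERB, no tagging could satisfy rule 2; so word 2 is ADJ.
If word 4 were ADJ, no tagging could satisfy rule 3; so word 4 is DET.
If word 6 were VERB, no tagging could satisfy rule 3; so word 6 is ADJ.
The only consistent sequence is: ADJ ADJ CONJ DET VERB ADJ ADJ CONJ.
Checking: rule 1 ok; rule 2 ok; rule 3 ok; rule 4 ok; rule 5 ok.

ADJ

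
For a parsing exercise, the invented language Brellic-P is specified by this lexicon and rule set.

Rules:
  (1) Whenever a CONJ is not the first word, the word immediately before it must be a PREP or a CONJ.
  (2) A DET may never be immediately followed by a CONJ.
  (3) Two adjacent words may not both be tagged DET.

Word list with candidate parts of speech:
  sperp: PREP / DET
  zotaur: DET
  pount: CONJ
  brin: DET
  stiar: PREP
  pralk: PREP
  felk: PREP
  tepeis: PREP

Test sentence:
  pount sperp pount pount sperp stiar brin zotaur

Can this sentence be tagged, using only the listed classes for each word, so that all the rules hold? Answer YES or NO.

Candidates per position — 1:pount {CONJ}; 2:sperp {PREP,DET}; 3:pount {CONJ}; 4:pount {CONJ}; 5:sperp {PREP,DET}; 6:stiar {PREP}; 7:brin {DET}; 8:zotaur {DET}.
Rule 3 cannot be satisfied by any choice of tags from the lexicon.
So there is no consistent tagging.

NO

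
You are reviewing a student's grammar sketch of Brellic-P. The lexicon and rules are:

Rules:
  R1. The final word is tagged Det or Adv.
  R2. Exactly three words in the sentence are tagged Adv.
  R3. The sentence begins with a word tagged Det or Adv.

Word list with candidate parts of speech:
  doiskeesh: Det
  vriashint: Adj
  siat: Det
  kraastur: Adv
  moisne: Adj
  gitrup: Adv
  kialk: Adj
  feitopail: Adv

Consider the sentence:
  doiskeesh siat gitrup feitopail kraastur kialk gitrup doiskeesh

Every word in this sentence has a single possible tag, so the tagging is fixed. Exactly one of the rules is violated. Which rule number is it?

2

Fixed tagging: Det Det Adv Adv Adv Adj Adv Det.
Rule check: R1 holds, R2 violated, R3 holds.
Only rule 2 fails.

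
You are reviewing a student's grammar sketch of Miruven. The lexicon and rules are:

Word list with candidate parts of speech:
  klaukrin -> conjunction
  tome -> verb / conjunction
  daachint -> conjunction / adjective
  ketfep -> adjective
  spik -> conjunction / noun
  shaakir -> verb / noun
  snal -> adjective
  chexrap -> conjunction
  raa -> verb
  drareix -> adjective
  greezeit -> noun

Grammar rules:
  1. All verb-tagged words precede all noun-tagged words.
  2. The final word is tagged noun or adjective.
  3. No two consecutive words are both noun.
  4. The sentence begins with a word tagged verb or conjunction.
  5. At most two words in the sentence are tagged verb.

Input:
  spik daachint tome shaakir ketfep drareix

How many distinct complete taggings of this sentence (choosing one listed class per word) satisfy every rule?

8

Candidates per position — 1:spik {conjunction,noun}; 2:daachint {conjunction,adjective}; 3:tome {verb,conjunction}; 4:shaakir {verb,noun}; 5:ketfep {adjective}; 6:drareix {adjective}.
There are 16 candidate sequences in total.
Checking each against the rules leaves 8 sequences.
Count = 8.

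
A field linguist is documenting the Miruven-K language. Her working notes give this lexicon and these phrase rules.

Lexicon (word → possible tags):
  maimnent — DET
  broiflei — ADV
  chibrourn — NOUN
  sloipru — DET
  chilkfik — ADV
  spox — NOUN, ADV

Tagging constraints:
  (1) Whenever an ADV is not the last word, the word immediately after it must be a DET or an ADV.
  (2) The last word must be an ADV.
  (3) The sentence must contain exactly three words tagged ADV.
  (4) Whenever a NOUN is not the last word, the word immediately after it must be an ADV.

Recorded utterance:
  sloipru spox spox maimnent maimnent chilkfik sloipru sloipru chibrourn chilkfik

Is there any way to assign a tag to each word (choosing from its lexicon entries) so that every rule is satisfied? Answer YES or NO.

Candidates per position — 1:sloipru {DET}; 2:spox {NOUN,ADV}; 3:spox {NOUN,ADV}; 4:maimnent {DET}; 5:maimnent {DET}; 6:chilkfik {ADV}; 7:sloipru {DET}; 8:sloipru {DET}; 9:chibrourn {NOUN}; 10:chilkfik {ADV}.
One satisfying assignment: DET NOUN ADV DET DET ADV DET DET NOUN ADV.
Verifying each rule — rule 1 ok; rule 2 ok; rule 3 ok; rule 4 ok.

YES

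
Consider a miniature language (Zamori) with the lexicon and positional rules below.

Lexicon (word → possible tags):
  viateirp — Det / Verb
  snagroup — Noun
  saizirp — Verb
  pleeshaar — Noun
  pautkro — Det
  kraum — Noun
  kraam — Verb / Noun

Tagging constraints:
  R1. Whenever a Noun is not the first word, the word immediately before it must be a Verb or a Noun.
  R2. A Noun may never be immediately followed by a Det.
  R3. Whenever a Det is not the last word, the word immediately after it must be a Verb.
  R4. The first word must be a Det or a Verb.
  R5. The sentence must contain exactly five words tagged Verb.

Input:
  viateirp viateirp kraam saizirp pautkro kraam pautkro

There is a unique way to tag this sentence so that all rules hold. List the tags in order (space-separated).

Verb Verb Verb Verb Det Verb Det

Candidates per position — 1:viateirp {Det,Verb}; 2:viateirp {Det,Verb}; 3:kraam {Verb,Noun}; 4:saizirp {Verb}; 5:pautkro {Det}; 6:kraam {Verb,Noun}; 7:pautkro {Det}.
If word 1 were Det, no tagging could satisfy rule 5; so word 1 is Verb.
If word 2 were Det, no tagging could satisfy rule 5; so word 2 is Verb.
If word 3 were Noun, no tagging could satisfy rule 5; so word 3 is Verb.
If word 6 were Noun, no tagging could satisfy rule 1; so word 6 is Verb.
The only consistent sequence is: Verb Verb Verb Verb Det Verb Det.
Check: rule 1 ✓; rule 2 ✓; rule 3 ✓; rule 4 ✓; rule 5 ✓.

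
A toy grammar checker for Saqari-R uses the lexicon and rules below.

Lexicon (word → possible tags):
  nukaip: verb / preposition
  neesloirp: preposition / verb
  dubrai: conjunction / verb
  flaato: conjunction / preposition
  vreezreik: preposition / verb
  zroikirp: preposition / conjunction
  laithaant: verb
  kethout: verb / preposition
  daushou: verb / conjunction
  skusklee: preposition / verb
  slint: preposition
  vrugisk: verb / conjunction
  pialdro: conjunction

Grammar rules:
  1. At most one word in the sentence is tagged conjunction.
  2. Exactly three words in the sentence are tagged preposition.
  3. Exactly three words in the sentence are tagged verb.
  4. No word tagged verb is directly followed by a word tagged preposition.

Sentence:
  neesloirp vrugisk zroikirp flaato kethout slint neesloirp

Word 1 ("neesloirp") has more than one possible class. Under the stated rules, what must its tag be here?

verb

Candidates per position — 1:neesloirp {preposition,verb}; 2:vrugisk {verb,conjunction}; 3:zroikirp {preposition,conjunction}; 4:flaato {conjunction,preposition}; 5:kethout {verb,preposition}; 6:slint {preposition}; 7:neesloirp {preposition,verb}.
Position 5: tagging it verb would leave rule 4 unsatisfiable, so it must be preposition.
Position 7: tagging it preposition would leave rule 3 unsatisfiable, so it must be verb.
Position 1: tagging it preposition would leave rule 3 unsatisfiable, so it must be verb.
Position 2: tagging it conjunction would leave rule 3 unsatisfiable, so it must be verb.
Position 3: tagging it preposition would leave rule 4 unsatisfiable, so it must be conjunction.
Position 4: tagging it conjunction would leave rule 1 unsatisfiable, so it must be preposition.
The unique satisfying tagging is: verb verb conjunction preposition preposition preposition verb.
Checking: rule 1 holds; rule 2 holds; rule 3 holds; rule 4 holds.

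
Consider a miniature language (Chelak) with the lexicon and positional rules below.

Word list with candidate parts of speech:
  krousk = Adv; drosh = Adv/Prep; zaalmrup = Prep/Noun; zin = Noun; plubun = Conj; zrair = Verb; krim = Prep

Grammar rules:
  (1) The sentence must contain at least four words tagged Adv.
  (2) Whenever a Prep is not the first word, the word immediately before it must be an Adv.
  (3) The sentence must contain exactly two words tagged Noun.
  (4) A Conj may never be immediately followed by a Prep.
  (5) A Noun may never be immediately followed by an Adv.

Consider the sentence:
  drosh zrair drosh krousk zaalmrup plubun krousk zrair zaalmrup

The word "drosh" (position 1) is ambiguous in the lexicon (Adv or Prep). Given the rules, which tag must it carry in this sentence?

Adv

Candidates per position — 1:drosh {Adv,Prep}; 2:zrair {Verb}; 3:drosh {Adv,Prep}; 4:krousk {Adv}; 5:zaalmrup {Prep,Noun}; 6:plubun {Conj}; 7:krousk {Adv}; 8:zrair {Verb}; 9:zaalmrup {Prep,Noun}.
At position 1, choosing Prep makes rule 1 impossible to satisfy; hence Adv.
At position 3, choosing Prep makes rule 1 impossible to satisfy; hence Adv.
At position 5, choosing Prep makes rule 3 impossible to satisfy; hence Noun.
At position 9, choosing Prep makes rule 2 impossible to satisfy; hence Noun.
The only consistent sequence is: Adv Verb Adv Adv Noun Conj Adv Verb Noun.
Checking: rule 1 ✓; rule 2 ✓; rule 3 ✓; rule 4 ✓; rule 5 ✓.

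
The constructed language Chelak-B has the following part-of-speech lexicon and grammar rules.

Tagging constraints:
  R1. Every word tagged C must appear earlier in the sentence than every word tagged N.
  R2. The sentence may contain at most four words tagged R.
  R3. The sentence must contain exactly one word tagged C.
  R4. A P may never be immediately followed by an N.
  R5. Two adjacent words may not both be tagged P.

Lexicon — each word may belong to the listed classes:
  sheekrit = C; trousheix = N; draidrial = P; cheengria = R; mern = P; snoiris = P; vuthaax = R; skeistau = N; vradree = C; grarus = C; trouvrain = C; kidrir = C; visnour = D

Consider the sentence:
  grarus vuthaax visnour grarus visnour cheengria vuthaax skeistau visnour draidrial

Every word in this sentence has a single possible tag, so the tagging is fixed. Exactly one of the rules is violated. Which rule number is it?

3

Fixed tagging: C R D C D R R N D P.
Checking each rule: R1 ✓, R2 ✓, R3 ✗, R4 ✓, R5 ✓.
Only rule 3 fails.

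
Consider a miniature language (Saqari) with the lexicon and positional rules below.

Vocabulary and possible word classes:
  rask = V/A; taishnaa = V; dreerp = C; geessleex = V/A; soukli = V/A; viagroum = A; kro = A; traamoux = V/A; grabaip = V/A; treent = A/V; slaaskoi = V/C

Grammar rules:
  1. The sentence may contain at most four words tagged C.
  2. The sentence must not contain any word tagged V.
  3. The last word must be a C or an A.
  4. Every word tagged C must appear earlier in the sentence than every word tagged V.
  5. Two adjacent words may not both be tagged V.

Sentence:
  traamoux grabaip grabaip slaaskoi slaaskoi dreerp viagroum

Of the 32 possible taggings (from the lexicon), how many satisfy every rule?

1

Candidates per position — 1:traamoux {V,A}; 2:grabaip {V,A}; 3:grabaip {V,A}; 4:slaaskoi {V,C}; 5:slaaskoi {V,C}; 6:dreerp {C}; 7:viagroum {A}.
There are 32 candidate sequences in total.
The sequences that satisfy every rule: A A A C C C A.
Count = 1.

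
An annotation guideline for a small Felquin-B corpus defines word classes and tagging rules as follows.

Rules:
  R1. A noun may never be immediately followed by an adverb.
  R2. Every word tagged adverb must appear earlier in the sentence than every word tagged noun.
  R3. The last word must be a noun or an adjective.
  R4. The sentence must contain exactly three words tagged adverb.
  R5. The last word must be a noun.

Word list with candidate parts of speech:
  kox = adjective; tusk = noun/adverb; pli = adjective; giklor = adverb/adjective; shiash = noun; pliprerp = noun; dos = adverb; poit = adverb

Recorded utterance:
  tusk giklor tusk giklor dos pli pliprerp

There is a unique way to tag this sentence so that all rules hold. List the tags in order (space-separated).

adverb adjective adverb adjective adverb adjective noun

Candidates per position — 1:tusk {noun,adverb}; 2:giklor {adverb,adjective}; 3:tusk {noun,adverb}; 4:giklor {adverb,adjective}; 5:dos {adverb}; 6:pli {adjective}; 7:pliprerp {noun}.
At position 1, choosing noun makes rule 2 impossible to satisfy; hence adverb.
At position 3, choosing noun makes rule 2 impossible to satisfy; hence adverb.
At position 4, choosing adverb makes rule 4 impossible to satisfy; hence adjective.
At position 2, choosing adverb makes rule 4 impossible to satisfy; hence adjective.
The unique satisfying tagging is: adverb adjective adverb adjective adverb adjective noun.
Rule-by-rule: rule 1 satisfied; rule 2 satisfied; rule 3 satisfied; rule 4 satisfied; rule 5 satisfied.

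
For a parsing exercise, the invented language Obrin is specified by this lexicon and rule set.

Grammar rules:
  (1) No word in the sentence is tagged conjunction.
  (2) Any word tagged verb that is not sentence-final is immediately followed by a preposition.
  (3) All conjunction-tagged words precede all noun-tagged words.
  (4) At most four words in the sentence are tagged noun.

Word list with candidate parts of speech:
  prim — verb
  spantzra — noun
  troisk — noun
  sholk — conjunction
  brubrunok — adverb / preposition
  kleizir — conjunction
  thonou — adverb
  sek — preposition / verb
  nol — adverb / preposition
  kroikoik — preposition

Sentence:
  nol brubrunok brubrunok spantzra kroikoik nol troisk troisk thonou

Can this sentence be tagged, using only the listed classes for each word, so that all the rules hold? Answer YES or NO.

Candidates per position — 1:nol {adverb,preposition}; 2:brubrunok {adverb,preposition}; 3:brubrunok {adverb,preposition}; 4:spantzra {noun}; 5:kroikoik {preposition}; 6:nol {adverb,preposition}; 7:troisk {noun}; 8:troisk {noun}; 9:thonou {adverb}.
One satisfying assignment: preposition adverb adverb noun preposition preposition noun noun adverb.
Checking: rule 1 satisfied; rule 2 satisfied; rule 3 satisfied; rule 4 satisfied.

YES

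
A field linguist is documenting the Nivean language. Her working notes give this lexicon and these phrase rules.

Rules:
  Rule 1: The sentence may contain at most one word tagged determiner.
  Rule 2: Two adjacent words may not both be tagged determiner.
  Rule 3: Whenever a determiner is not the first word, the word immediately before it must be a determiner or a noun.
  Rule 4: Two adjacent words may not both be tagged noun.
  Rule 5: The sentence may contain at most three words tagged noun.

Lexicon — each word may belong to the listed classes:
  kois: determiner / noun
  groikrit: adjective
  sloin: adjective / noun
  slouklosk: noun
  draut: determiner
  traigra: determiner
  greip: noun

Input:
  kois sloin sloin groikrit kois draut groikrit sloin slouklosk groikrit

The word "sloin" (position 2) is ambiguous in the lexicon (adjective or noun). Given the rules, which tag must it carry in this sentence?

adjective

Candidates per position — 1:kois {determiner,noun}; 2:sloin {adjective,noun}; 3:sloin {adjective,noun}; 4:groikrit {adjective}; 5:kois {determiner,noun}; 6:draut {determiner}; 7:groikrit {adjective}; 8:sloin {adjective,noun}; 9:slouklosk {noun}; 10:groikrit {adjective}.
Position 1: determiner is ruled out by rule 1; that leaves noun.
Position 2: noun is ruled out by rule 4; that leaves adjective.
Position 5: determiner is ruled out by rule 1; that leaves noun.
Position 8: noun is ruled out by rule 4; that leaves adjective.
Position 3: noun is ruled out by rule 5; that leaves adjective.
That leaves exactly one tagging: noun adjective adjective adjective noun determiner adjective adjective noun adjective.
Check: rule 1 ok; rule 2 ok; rule 3 ok; rule 4 ok; rule 5 ok.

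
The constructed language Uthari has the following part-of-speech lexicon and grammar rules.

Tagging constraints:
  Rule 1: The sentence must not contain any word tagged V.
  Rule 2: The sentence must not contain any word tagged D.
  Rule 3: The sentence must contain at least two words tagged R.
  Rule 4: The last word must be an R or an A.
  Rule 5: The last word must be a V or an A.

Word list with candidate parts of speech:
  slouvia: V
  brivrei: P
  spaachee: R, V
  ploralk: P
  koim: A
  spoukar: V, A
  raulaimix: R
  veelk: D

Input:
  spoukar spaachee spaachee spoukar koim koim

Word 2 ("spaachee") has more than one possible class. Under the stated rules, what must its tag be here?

Candidates per position — 1:spoukar {V,A}; 2:spaachee {R,V}; 3:spaachee {R,V}; 4:spoukar {V,A}; 5:koim {A}; 6:koim {A}.
At position 1, choosing V makes rule 1 impossible to satisfy; hence A.
At position 2, choosing V makes rule 1 impossible to satisfy; hence R.
At position 3, choosing V makes rule 1 impossible to satisfy; hence R.
At position 4, choosing V makes rule 1 impossible to satisfy; hence A.
The unique satisfying tagging is: A R R A A A.
Checking: rule 1 holds; rule 2 holds; rule 3 holds; rule 4 holds; rule 5 holds.

R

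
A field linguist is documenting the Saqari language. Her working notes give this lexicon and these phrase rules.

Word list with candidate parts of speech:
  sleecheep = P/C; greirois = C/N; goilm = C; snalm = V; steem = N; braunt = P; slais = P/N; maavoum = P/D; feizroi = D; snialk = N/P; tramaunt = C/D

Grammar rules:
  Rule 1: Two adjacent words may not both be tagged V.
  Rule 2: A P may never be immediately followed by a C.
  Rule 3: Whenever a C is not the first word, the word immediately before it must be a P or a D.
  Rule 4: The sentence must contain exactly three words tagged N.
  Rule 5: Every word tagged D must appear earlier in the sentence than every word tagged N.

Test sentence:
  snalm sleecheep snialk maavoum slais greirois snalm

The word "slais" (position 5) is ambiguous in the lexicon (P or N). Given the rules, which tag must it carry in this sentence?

N

Candidates per position — 1:snalm {V}; 2:sleecheep {P,C}; 3:snialk {N,P}; 4:maavoum {P,D}; 5:slais {P,N}; 6:greirois {C,N}; 7:snalm {V}.
At position 2, choosing C makes rule 3 impossible to satisfy; hence P.
At position 3, choosing P makes rule 4 impossible to satisfy; hence N.
At position 4, choosing D makes rule 5 impossible to satisfy; hence P.
At position 5, choosing P makes rule 4 impossible to satisfy; hence N.
At position 6, choosing C makes rule 3 impossible to satisfy; hence N.
The only consistent sequence is: V P N P N N V.
Check: rule 1 satisfied; rule 2 satisfied; rule 3 satisfied; rule 4 satisfied; rule 5 satisfied.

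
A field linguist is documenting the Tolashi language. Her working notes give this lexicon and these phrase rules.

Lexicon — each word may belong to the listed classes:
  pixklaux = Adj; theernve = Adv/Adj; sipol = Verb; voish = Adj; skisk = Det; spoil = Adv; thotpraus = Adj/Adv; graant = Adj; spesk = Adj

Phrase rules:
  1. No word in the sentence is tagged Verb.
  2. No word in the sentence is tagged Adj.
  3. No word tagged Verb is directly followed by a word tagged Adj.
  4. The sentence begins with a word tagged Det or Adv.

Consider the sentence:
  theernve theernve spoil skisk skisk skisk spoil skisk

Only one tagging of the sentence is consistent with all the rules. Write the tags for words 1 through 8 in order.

Candidates per position — 1:theernve {Adv,Adj}; 2:theernve {Adv,Adj}; 3:spoil {Adv}; 4:skisk {Det}; 5:skisk {Det}; 6:skisk {Det}; 7:spoil {Adv}; 8:skisk {Det}.
At position 1, choosing Adj makes rule 2 impossible to satisfy; hence Adv.
At position 2, choosing Adj makes rule 2 impossible to satisfy; hence Adv.
So the tagging must be: Adv Adv Adv Det Det Det Adv Det.
Checking: rule 1 satisfied; rule 2 satisfied; rule 3 satisfied; rule 4 satisfied.

Adv Adv Adv Det Det Det Adv Det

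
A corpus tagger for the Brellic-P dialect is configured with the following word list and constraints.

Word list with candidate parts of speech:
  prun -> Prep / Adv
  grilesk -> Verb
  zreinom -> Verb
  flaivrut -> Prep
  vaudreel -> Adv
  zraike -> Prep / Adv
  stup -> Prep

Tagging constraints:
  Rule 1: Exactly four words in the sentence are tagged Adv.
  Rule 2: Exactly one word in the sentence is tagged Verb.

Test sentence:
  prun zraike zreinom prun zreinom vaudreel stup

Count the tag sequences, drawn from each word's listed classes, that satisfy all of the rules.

Candidates per position — 1:prun {Prep,Adv}; 2:zraike {Prep,Adv}; 3:zreinom {Verb}; 4:prun {Prep,Adv}; 5:zreinom {Verb}; 6:vaudreel {Adv}; 7:stup {Prep}.
There are 8 candidate sequences in total.
Rule 2 cannot be satisfied by any choice of tags from the lexicon.
So there is no consistent tagging.
Count = 0.

0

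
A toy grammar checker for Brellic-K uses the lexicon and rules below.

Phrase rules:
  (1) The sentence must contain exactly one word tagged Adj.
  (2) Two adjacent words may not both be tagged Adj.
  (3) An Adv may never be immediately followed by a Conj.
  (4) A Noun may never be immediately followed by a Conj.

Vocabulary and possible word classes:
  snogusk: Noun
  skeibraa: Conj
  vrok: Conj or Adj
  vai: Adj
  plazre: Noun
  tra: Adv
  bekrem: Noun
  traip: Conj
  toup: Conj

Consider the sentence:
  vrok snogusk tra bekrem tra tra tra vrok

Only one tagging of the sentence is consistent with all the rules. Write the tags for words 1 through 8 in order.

Candidates per position — 1:vrok {Conj,Adj}; 2:snogusk {Noun}; 3:tra {Adv}; 4:bekrem {Noun}; 5:tra {Adv}; 6:tra {Adv}; 7:tra {Adv}; 8:vrok {Conj,Adj}.
Position 8: Conj is ruled out by rule 3; that leaves Adj.
Position 1: Adj is ruled out by rule 1; that leaves Conj.
The only consistent sequence is: Conj Noun Adv Noun Adv Adv Adv Adj.
Check: rule 1 ✓; rule 2 ✓; rule 3 ✓; rule 4 ✓.

Conj Noun Adv Noun Adv Adv Adv Adj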